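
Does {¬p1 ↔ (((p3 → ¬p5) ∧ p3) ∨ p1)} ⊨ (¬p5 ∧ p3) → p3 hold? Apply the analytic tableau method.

Yes

Initial set: {(¬p1 ↔ (((p3 → ¬p5) ∧ p3) ∨ p1)); ¬((¬p5 ∧ p3) → p3)}.
¬((¬p5 ∧ p3) → p3): α-rule — add (¬p5 ∧ p3), ¬p3.
(¬p5 ∧ p3): α-rule — add ¬p5, p3.
× closes — contains both p3 and ¬p3.
All 1 branch closes.
Every branch closed, so the premises entail the conclusion.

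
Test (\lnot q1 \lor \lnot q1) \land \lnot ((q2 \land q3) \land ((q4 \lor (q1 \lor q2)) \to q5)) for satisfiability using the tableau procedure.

Initial set: {((\lnot q1 \lor \lnot q1) \land \lnot ((q2 \land q3) \land ((q4 \lor (q1 \lor q2)) \to q5)))}.
((\lnot q1 \lor \lnot q1) \land \lnot ((q2 \land q3) \land ((q4 \lor (q1 \lor q2)) \to q5))): α-rule — add (\lnot q1 \lor \lnot q1), \lnot ((q2 \land q3) \land ((q4 \lor (q1 \lor q2)) \to q5)).
(\lnot q1 \lor \lnot q1): β-rule — branch into \lnot q1  //  \lnot q1.
  branch 1 (add \lnot q1):
    \lnot ((q2 \land q3) \land ((q4 \lor (q1 \lor q2)) \to q5)): β-rule — branch into \lnot (q2 \land q3)  //  \lnot ((q4 \lor (q1 \lor q2)) \to q5).
      branch 1.1 (add \lnot (q2 \land q3)):
        \lnot (q2 \land q3): β-rule — branch into \lnot q2  //  \lnot q3.
          branch 1.1.1 (add \lnot q2):
            ○ open, literals {q1=false, q2=false}.
          branch 1.1.2 (add \lnot q3):
            ○ open, literals {q1=false, q3=false}.
      branch 1.2 (add \lnot ((q4 \lor (q1 \lor q2)) \to q5)):
        \lnot ((q4 \lor (q1 \lor q2)) \to q5): α-rule — add (q4 \lor (q1 \lor q2)), \lnot q5.
        (q4 \lor (q1 \lor q2)): β-rule — branch into q4  //  (q1 \lor q2).
          branch 1.2.1 (add q4):
            ○ open, literals {q1=false, q4=true, q5=false}.
          branch 1.2.2 (add (q1 \lor q2)):
            (q1 \lor q2): β-rule — branch into q1  //  q2.
              branch 1.2.2.1 (add q1):
                × closes — contains both q1 and \lnot q1.
              branch 1.2.2.2 (add q2):
                ○ open, literals {q1=false, q2=true, q5=false}.
  branch 2 (add \lnot q1):
    \lnot ((q2 \land q3) \land ((q4 \lor (q1 \lor q2)) \to q5)): β-rule — branch into \lnot (q2 \land q3)  //  \lnot ((q4 \lor (q1 \lor q2)) \to q5).
      branch 2.1 (add \lnot (q2 \land q3)):
        \lnot (q2 \land q3): β-rule — branch into \lnot q2  //  \lnot q3.
          branch 2.1.1 (add \lnot q2):
            ○ open, literals {q1=false, q2=false}.
          branch 2.1.2 (add \lnot q3):
            ○ open, literals {q1=false, q3=false}.
      branch 2.2 (add \lnot ((q4 \lor (q1 \lor q2)) \to q5)):
        \lnot ((q4 \lor (q1 \lor q2)) \to q5): α-rule — add (q4 \lor (q1 \lor q2)), \lnot q5.
        (q4 \lor (q1 \lor q2)): β-rule — branch into q4  //  (q1 \lor q2).
          branch 2.2.1 (add q4):
            ○ open, literals {q1=false, q4=true, q5=false}.
          branch 2.2.2 (add (q1 \lor q2)):
            (q1 \lor q2): β-rule — branch into q1  //  q2.
              branch 2.2.2.1 (add q1):
                × closes — contains both q1 and \lnot q1.
              branch 2.2.2.2 (add q2):
                ○ open, literals {q1=false, q2=true, q5=false}.
2 branches closed, 8 open.
An open branch gives a satisfying assignment: q1=false, q2=false.

Satisfiable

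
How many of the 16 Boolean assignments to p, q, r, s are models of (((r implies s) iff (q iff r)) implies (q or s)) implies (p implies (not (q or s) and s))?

10

Initial set: {((((r implies s) iff (q iff r)) implies (q or s)) implies (p implies (not (q or s) and s)))}.
((((r implies s) iff (q iff r)) implies (q or s)) implies (p implies (not (q or s) and s))): β-rule — branch into not (((r implies s) iff (q iff r)) implies (q or s))  //  (p implies (not (q or s) and s)).
  branch 1 (add not (((r implies s) iff (q iff r)) implies (q or s))):
    not (((r implies s) iff (q iff r)) implies (q or s)): α-rule — add ((r implies s) iff (q iff r)), not (q or s).
    not (q or s): α-rule — add not q, not s.
    ((r implies s) iff (q iff r)): β-rule — branch into (r implies s), (q iff r)  //  not (r implies s), not (q iff r).
      branch 1.1 (add (r implies s), (q iff r)):
        (r implies s): β-rule — branch into not r  //  s.
          branch 1.1.1 (add not r):
            (q iff r): β-rule — branch into q, r  //  not q, not r.
              branch 1.1.1.1 (add q, r):
                × closes — contains both q and not q.
              branch 1.1.1.2 (add not q, not r):
                ○ open, literals {q=false, r=false, s=false}.
          branch 1.1.2 (add s):
            × closes — contains both s and not s.
      branch 1.2 (add not (r implies s), not (q iff r)):
        not (r implies s): α-rule — add r, not s.
        not (q iff r): β-rule — branch into q, not r  //  not q, r.
          branch 1.2.1 (add q, not r):
            × closes — contains both q and not q.
          branch 1.2.2 (add not q, r):
            ○ open, literals {q=false, r=true, s=false}.
  branch 2 (add (p implies (not (q or s) and s))):
    (p implies (not (q or s) and s)): β-rule — branch into not p  //  (not (q or s) and s).
      branch 2.1 (add not p):
        ○ open, literals {p=false}.
      branch 2.2 (add (not (q or s) and s)):
        (not (q or s) and s): α-rule — add not (q or s), s.
        not (q or s): α-rule — add not q, not s.
        × closes — contains both s and not s.
4 branches closed, 3 open.
Each open branch fixes some atoms; the unmentioned ones are free. Counting distinct full assignments: branch {q=false, r=false, s=false} (p) contributes 2 new; branch {q=false, r=true, s=false} (p) contributes 2 new; branch {p=false} (q, r, s) contributes 6 new. Total: 10.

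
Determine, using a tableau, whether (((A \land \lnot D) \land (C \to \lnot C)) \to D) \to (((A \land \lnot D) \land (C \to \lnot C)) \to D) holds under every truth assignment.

Assume the negation and expand:
Initial set: {\lnot ((((A \land \lnot D) \land (C \to \lnot C)) \to D) \to (((A \land \lnot D) \land (C \to \lnot C)) \to D))}.
\lnot ((((A \land \lnot D) \land (C \to \lnot C)) \to D) \to (((A \land \lnot D) \land (C \to \lnot C)) \to D)): α-rule — add (((A \land \lnot D) \land (C \to \lnot C)) \to D), \lnot (((A \land \lnot D) \land (C \to \lnot C)) \to D).
\lnot (((A \land \lnot D) \land (C \to \lnot C)) \to D): α-rule — add ((A \land \lnot D) \land (C \to \lnot C)), \lnot D.
((A \land \lnot D) \land (C \to \lnot C)): α-rule — add (A \land \lnot D), (C \to \lnot C).
(A \land \lnot D): α-rule — add A, \lnot D.
(((A \land \lnot D) \land (C \to \lnot C)) \to D): β-rule — branch into \lnot ((A \land \lnot D) \land (C \to \lnot C))  //  D.
  branch 1 (add \lnot ((A \land \lnot D) \land (C \to \lnot C))):
    (C \to \lnot C): β-rule — branch into \lnot C  //  \lnot C.
      branch 1.1 (add \lnot C):
        \lnot ((A \land \lnot D) \land (C \to \lnot C)): β-rule — branch into \lnot (A \land \lnot D)  //  \lnot (C \to \lnot C).
          branch 1.1.1 (add \lnot (A \land \lnot D)):
            \lnot (A \land \lnot D): β-rule — branch into \lnot A  //  \lnot \lnot D.
              branch 1.1.1.1 (add \lnot A):
                × closes — contains both A and \lnot A.
              branch 1.1.1.2 (add \lnot \lnot D):
                × closes — contains both D and \lnot D.
          branch 1.1.2 (add \lnot (C \to \lnot C)):
            \lnot (C \to \lnot C): α-rule — add C, \lnot \lnot C.
            × closes — contains both C and \lnot C.
      branch 1.2 (add \lnot C):
        \lnot ((A \land \lnot D) \land (C \to \lnot C)): β-rule — branch into \lnot (A \land \lnot D)  //  \lnot (C \to \lnot C).
          branch 1.2.1 (add \lnot (A \land \lnot D)):
            \lnot (A \land \lnot D): β-rule — branch into \lnot A  //  \lnot \lnot D.
              branch 1.2.1.1 (add \lnot A):
                × closes — contains both A and \lnot A.
              branch 1.2.1.2 (add \lnot \lnot D):
                × closes — contains both D and \lnot D.
          branch 1.2.2 (add \lnot (C \to \lnot C)):
            \lnot (C \to \lnot C): α-rule — add C, \lnot \lnot C.
            × closes — contains both C and \lnot C.
  branch 2 (add D):
    × closes — contains both D and \lnot D.
All 7 branches close.
Every branch closed, so the negation is unsatisfiable and the formula is valid.

Valid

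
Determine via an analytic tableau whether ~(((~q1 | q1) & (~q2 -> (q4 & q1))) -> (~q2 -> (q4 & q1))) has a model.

Initial set: {T ~(((~q1 | q1) & (~q2 -> (q4 & q1))) -> (~q2 -> (q4 & q1)))}.
T ~(((~q1 | q1) & (~q2 -> (q4 & q1))) -> (~q2 -> (q4 & q1))): α-rule — add T ((~q1 | q1) & (~q2 -> (q4 & q1))), F (~q2 -> (q4 & q1)).
T ((~q1 | q1) & (~q2 -> (q4 & q1))): α-rule — add T (~q1 | q1), T (~q2 -> (q4 & q1)).
F (~q2 -> (q4 & q1)): α-rule — add T ~q2, F (q4 & q1).
T (~q1 | q1): β-rule — branch into T ~q1  //  T q1.
  branch 1 (add T ~q1):
    T (~q2 -> (q4 & q1)): β-rule — branch into F ~q2  //  T (q4 & q1).
      branch 1.1 (add F ~q2):
        × closes — contains both q2 and ~q2.
      branch 1.2 (add T (q4 & q1)):
        T (q4 & q1): α-rule — add T q4, T q1.
        × closes — contains both q1 and ~q1.
  branch 2 (add T q1):
    T (~q2 -> (q4 & q1)): β-rule — branch into F ~q2  //  T (q4 & q1).
      branch 2.1 (add F ~q2):
        × closes — contains both q2 and ~q2.
      branch 2.2 (add T (q4 & q1)):
        T (q4 & q1): α-rule — add T q4, T q1.
        F (q4 & q1): β-rule — branch into F q4  //  F q1.
          branch 2.2.1 (add F q4):
            × closes — contains both q4 and ~q4.
          branch 2.2.2 (add F q1):
            × closes — contains both q1 and ~q1.
All 5 branches close.
Every branch closed; the formula is unsatisfiable.

Unsatisfiable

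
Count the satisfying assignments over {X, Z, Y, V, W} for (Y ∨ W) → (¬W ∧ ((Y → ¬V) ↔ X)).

Initial set: {((Y ∨ W) → (¬W ∧ ((Y → ¬V) ↔ X)))}.
((Y ∨ W) → (¬W ∧ ((Y → ¬V) ↔ X))): β-rule — branch into ¬(Y ∨ W)  //  (¬W ∧ ((Y → ¬V) ↔ X)).
  branch 1 (add ¬(Y ∨ W)):
    ¬(Y ∨ W): α-rule — add ¬Y, ¬W.
    ○ open, literals {W=0, Y=0}.
  branch 2 (add (¬W ∧ ((Y → ¬V) ↔ X))):
    (¬W ∧ ((Y → ¬V) ↔ X)): α-rule — add ¬W, ((Y → ¬V) ↔ X).
    ((Y → ¬V) ↔ X): β-rule — branch into (Y → ¬V), X  //  ¬(Y → ¬V), ¬X.
      branch 2.1 (add (Y → ¬V), X):
        (Y → ¬V): β-rule — branch into ¬Y  //  ¬V.
          branch 2.1.1 (add ¬Y):
            ○ open, literals {W=0, X=1, Y=0}.
          branch 2.1.2 (add ¬V):
            ○ open, literals {V=0, W=0, X=1}.
      branch 2.2 (add ¬(Y → ¬V), ¬X):
        ¬(Y → ¬V): α-rule — add Y, ¬¬V.
        ○ open, literals {V=1, W=0, X=0, Y=1}.
0 branches closed, 4 open.
Each open branch fixes some atoms; the unmentioned ones are free. Counting distinct full assignments: branch {W=0, Y=0} (X, Z, V) contributes 8 new; branch {W=0, X=1, Y=0} (Z, V) contributes 0 new; branch {V=0, W=0, X=1} (Z, Y) contributes 2 new; branch {V=1, W=0, X=0, Y=1} (Z) contributes 2 new. Total: 12.

12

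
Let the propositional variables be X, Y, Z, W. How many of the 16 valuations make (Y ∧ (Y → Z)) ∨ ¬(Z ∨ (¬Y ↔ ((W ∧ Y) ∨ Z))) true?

10

Initial set: {T ((Y ∧ (Y → Z)) ∨ ¬(Z ∨ (¬Y ↔ ((W ∧ Y) ∨ Z))))}.
T ((Y ∧ (Y → Z)) ∨ ¬(Z ∨ (¬Y ↔ ((W ∧ Y) ∨ Z)))): β-rule — branch into T (Y ∧ (Y → Z))  //  T ¬(Z ∨ (¬Y ↔ ((W ∧ Y) ∨ Z))).
  branch 1 (add T (Y ∧ (Y → Z))):
    T (Y ∧ (Y → Z)): α-rule — add T Y, T (Y → Z).
    T (Y → Z): β-rule — branch into F Y  //  T Z.
      branch 1.1 (add F Y):
        × closes — contains both Y and ¬Y.
      branch 1.2 (add T Z):
        ○ open, literals {Y=1, Z=1}.
  branch 2 (add T ¬(Z ∨ (¬Y ↔ ((W ∧ Y) ∨ Z)))):
    T ¬(Z ∨ (¬Y ↔ ((W ∧ Y) ∨ Z))): α-rule — add F Z, F (¬Y ↔ ((W ∧ Y) ∨ Z)).
    F (¬Y ↔ ((W ∧ Y) ∨ Z)): β-rule — branch into T ¬Y, F ((W ∧ Y) ∨ Z)  //  F ¬Y, T ((W ∧ Y) ∨ Z).
      branch 2.1 (add T ¬Y, F ((W ∧ Y) ∨ Z)):
        F ((W ∧ Y) ∨ Z): α-rule — add F (W ∧ Y), F Z.
        F (W ∧ Y): β-rule — branch into F W  //  F Y.
          branch 2.1.1 (add F W):
            ○ open, literals {W=0, Y=0, Z=0}.
          branch 2.1.2 (add F Y):
            ○ open, literals {Y=0, Z=0}.
      branch 2.2 (add F ¬Y, T ((W ∧ Y) ∨ Z)):
        T ((W ∧ Y) ∨ Z): β-rule — branch into T (W ∧ Y)  //  T Z.
          branch 2.2.1 (add T (W ∧ Y)):
            T (W ∧ Y): α-rule — add T W, T Y.
            ○ open, literals {W=1, Y=1, Z=0}.
          branch 2.2.2 (add T Z):
            × closes — contains both Z and ¬Z.
2 branches closed, 4 open.
Each open branch fixes some atoms; the unmentioned ones are free. Counting distinct full assignments: branch {Y=1, Z=1} (X, W) contributes 4 new; branch {W=0, Y=0, Z=0} (X) contributes 2 new; branch {Y=0, Z=0} (X, W) contributes 2 new; branch {W=1, Y=1, Z=0} (X) contributes 2 new. Total: 10.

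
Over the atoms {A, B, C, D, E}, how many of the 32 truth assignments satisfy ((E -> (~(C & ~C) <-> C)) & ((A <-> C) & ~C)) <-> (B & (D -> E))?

Initial set: {(((E -> (~(C & ~C) <-> C)) & ((A <-> C) & ~C)) <-> (B & (D -> E)))}.
(((E -> (~(C & ~C) <-> C)) & ((A <-> C) & ~C)) <-> (B & (D -> E))): β-rule — branch into ((E -> (~(C & ~C) <-> C)) & ((A <-> C) & ~C)), (B & (D -> E))  //  ~((E -> (~(C & ~C) <-> C)) & ((A <-> C) & ~C)), ~(B & (D -> E)).
  branch 1 (add ((E -> (~(C & ~C) <-> C)) & ((A <-> C) & ~C)), (B & (D -> E))):
    ((E -> (~(C & ~C) <-> C)) & ((A <-> C) & ~C)): α-rule — add (E -> (~(C & ~C) <-> C)), ((A <-> C) & ~C).
    (B & (D -> E)): α-rule — add B, (D -> E).
    ((A <-> C) & ~C): α-rule — add (A <-> C), ~C.
    (E -> (~(C & ~C) <-> C)): β-rule — branch into ~E  //  (~(C & ~C) <-> C).
      branch 1.1 (add ~E):
        (D -> E): β-rule — branch into ~D  //  E.
          branch 1.1.1 (add ~D):
            (A <-> C): β-rule — branch into A, C  //  ~A, ~C.
              branch 1.1.1.1 (add A, C):
                × closes — contains both C and ~C.
              branch 1.1.1.2 (add ~A, ~C):
                ○ open, literals {A=F, B=T, C=F, D=F, E=F}.
          branch 1.1.2 (add E):
            × closes — contains both E and ~E.
      branch 1.2 (add (~(C & ~C) <-> C)):
        (D -> E): β-rule — branch into ~D  //  E.
          branch 1.2.1 (add ~D):
            (A <-> C): β-rule — branch into A, C  //  ~A, ~C.
              branch 1.2.1.1 (add A, C):
                × closes — contains both C and ~C.
              branch 1.2.1.2 (add ~A, ~C):
                (~(C & ~C) <-> C): β-rule — branch into ~(C & ~C), C  //  ~~(C & ~C), ~C.
                  branch 1.2.1.2.1 (add ~(C & ~C), C):
                    × closes — contains both C and ~C.
                  branch 1.2.1.2.2 (add ~~(C & ~C), ~C):
                    ~~(C & ~C): α-rule — add C, ~C.
                    × closes — contains both C and ~C.
          branch 1.2.2 (add E):
            (A <-> C): β-rule — branch into A, C  //  ~A, ~C.
              branch 1.2.2.1 (add A, C):
                × closes — contains both C and ~C.
              branch 1.2.2.2 (add ~A, ~C):
                (~(C & ~C) <-> C): β-rule — branch into ~(C & ~C), C  //  ~~(C & ~C), ~C.
                  branch 1.2.2.2.1 (add ~(C & ~C), C):
                    × closes — contains both C and ~C.
                  branch 1.2.2.2.2 (add ~~(C & ~C), ~C):
                    ~~(C & ~C): α-rule — add C, ~C.
                    × closes — contains both C and ~C.
  branch 2 (add ~((E -> (~(C & ~C) <-> C)) & ((A <-> C) & ~C)), ~(B & (D -> E))):
    ~((E -> (~(C & ~C) <-> C)) & ((A <-> C) & ~C)): β-rule — branch into ~(E -> (~(C & ~C) <-> C))  //  ~((A <-> C) & ~C).
      branch 2.1 (add ~(E -> (~(C & ~C) <-> C))):
        ~(E -> (~(C & ~C) <-> C)): α-rule — add E, ~(~(C & ~C) <-> C).
        ~(B & (D -> E)): β-rule — branch into ~B  //  ~(D -> E).
          branch 2.1.1 (add ~B):
            ~(~(C & ~C) <-> C): β-rule — branch into ~(C & ~C), ~C  //  ~~(C & ~C), C.
              branch 2.1.1.1 (add ~(C & ~C), ~C):
                ~(C & ~C): β-rule — branch into ~C  //  ~~C.
                  branch 2.1.1.1.1 (add ~C):
                    ○ open, literals {B=F, C=F, E=T}.
                  branch 2.1.1.1.2 (add ~~C):
                    × closes — contains both C and ~C.
              branch 2.1.1.2 (add ~~(C & ~C), C):
                ~~(C & ~C): α-rule — add C, ~C.
                × closes — contains both C and ~C.
          branch 2.1.2 (add ~(D -> E)):
            ~(D -> E): α-rule — add D, ~E.
            × closes — contains both E and ~E.
      branch 2.2 (add ~((A <-> C) & ~C)):
        ~(B & (D -> E)): β-rule — branch into ~B  //  ~(D -> E).
          branch 2.2.1 (add ~B):
            ~((A <-> C) & ~C): β-rule — branch into ~(A <-> C)  //  ~~C.
              branch 2.2.1.1 (add ~(A <-> C)):
                ~(A <-> C): β-rule — branch into A, ~C  //  ~A, C.
                  branch 2.2.1.1.1 (add A, ~C):
                    ○ open, literals {A=T, B=F, C=F}.
                  branch 2.2.1.1.2 (add ~A, C):
                    ○ open, literals {A=F, B=F, C=T}.
              branch 2.2.1.2 (add ~~C):
                ○ open, literals {B=F, C=T}.
          branch 2.2.2 (add ~(D -> E)):
            ~(D -> E): α-rule — add D, ~E.
            ~((A <-> C) & ~C): β-rule — branch into ~(A <-> C)  //  ~~C.
              branch 2.2.2.1 (add ~(A <-> C)):
                ~(A <-> C): β-rule — branch into A, ~C  //  ~A, C.
                  branch 2.2.2.1.1 (add A, ~C):
                    ○ open, literals {A=T, C=F, D=T, E=F}.
                  branch 2.2.2.1.2 (add ~A, C):
                    ○ open, literals {A=F, C=T, D=T, E=F}.
              branch 2.2.2.2 (add ~~C):
                ○ open, literals {C=T, D=T, E=F}.
11 branches closed, 8 open.
Each open branch fixes some atoms; the unmentioned ones are free. Counting distinct full assignments: branch {A=F, B=T, C=F, D=F, E=F} (none free) contributes 1 new; branch {B=F, C=F, E=T} (A, D) contributes 4 new; branch {A=T, B=F, C=F} (D, E) contributes 2 new; branch {A=F, B=F, C=T} (D, E) contributes 4 new; branch {B=F, C=T} (A, D, E) contributes 4 new; branch {A=T, C=F, D=T, E=F} (B) contributes 1 new; branch {A=F, C=T, D=T, E=F} (B) contributes 1 new; branch {C=T, D=T, E=F} (A, B) contributes 1 new. Total: 18.

18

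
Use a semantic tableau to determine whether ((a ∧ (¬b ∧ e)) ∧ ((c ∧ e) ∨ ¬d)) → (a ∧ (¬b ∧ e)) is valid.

Valid

Assume the negation and expand:
Initial set: {¬(((a ∧ (¬b ∧ e)) ∧ ((c ∧ e) ∨ ¬d)) → (a ∧ (¬b ∧ e)))}.
¬(((a ∧ (¬b ∧ e)) ∧ ((c ∧ e) ∨ ¬d)) → (a ∧ (¬b ∧ e))): α-rule — add ((a ∧ (¬b ∧ e)) ∧ ((c ∧ e) ∨ ¬d)), ¬(a ∧ (¬b ∧ e)).
((a ∧ (¬b ∧ e)) ∧ ((c ∧ e) ∨ ¬d)): α-rule — add (a ∧ (¬b ∧ e)), ((c ∧ e) ∨ ¬d).
(a ∧ (¬b ∧ e)): α-rule — add a, (¬b ∧ e).
(¬b ∧ e): α-rule — add ¬b, e.
¬(a ∧ (¬b ∧ e)): β-rule — branch into ¬a  //  ¬(¬b ∧ e).
  branch 1 (add ¬a):
    × closes — contains both a and ¬a.
  branch 2 (add ¬(¬b ∧ e)):
    ((c ∧ e) ∨ ¬d): β-rule — branch into (c ∧ e)  //  ¬d.
      branch 2.1 (add (c ∧ e)):
        (c ∧ e): α-rule — add c, e.
        ¬(¬b ∧ e): β-rule — branch into ¬¬b  //  ¬e.
          branch 2.1.1 (add ¬¬b):
            × closes — contains both b and ¬b.
          branch 2.1.2 (add ¬e):
            × closes — contains both e and ¬e.
      branch 2.2 (add ¬d):
        ¬(¬b ∧ e): β-rule — branch into ¬¬b  //  ¬e.
          branch 2.2.1 (add ¬¬b):
            × closes — contains both b and ¬b.
          branch 2.2.2 (add ¬e):
            × closes — contains both e and ¬e.
All 5 branches close.
Every branch closed, so the negation is unsatisfiable and the formula is valid.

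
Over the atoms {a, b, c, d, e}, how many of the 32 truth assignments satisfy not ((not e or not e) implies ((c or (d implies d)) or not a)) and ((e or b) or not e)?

0

Initial set: {(not ((not e or not e) implies ((c or (d implies d)) or not a)) and ((e or b) or not e))}.
(not ((not e or not e) implies ((c or (d implies d)) or not a)) and ((e or b) or not e)): α-rule — add not ((not e or not e) implies ((c or (d implies d)) or not a)), ((e or b) or not e).
not ((not e or not e) implies ((c or (d implies d)) or not a)): α-rule — add (not e or not e), not ((c or (d implies d)) or not a).
not ((c or (d implies d)) or not a): α-rule — add not (c or (d implies d)), not not a.
not (c or (d implies d)): α-rule — add not c, not (d implies d).
not (d implies d): α-rule — add d, not d.
× closes — contains both d and not d.
All 1 branch closes.
No open branches: the formula has 0 satisfying assignments.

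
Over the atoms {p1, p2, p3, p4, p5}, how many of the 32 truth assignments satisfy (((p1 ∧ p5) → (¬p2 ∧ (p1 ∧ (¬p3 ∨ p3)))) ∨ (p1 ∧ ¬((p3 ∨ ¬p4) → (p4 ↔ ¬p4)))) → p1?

Initial set: {((((p1 ∧ p5) → (¬p2 ∧ (p1 ∧ (¬p3 ∨ p3)))) ∨ (p1 ∧ ¬((p3 ∨ ¬p4) → (p4 ↔ ¬p4)))) → p1)}.
((((p1 ∧ p5) → (¬p2 ∧ (p1 ∧ (¬p3 ∨ p3)))) ∨ (p1 ∧ ¬((p3 ∨ ¬p4) → (p4 ↔ ¬p4)))) → p1): β-rule — branch into ¬(((p1 ∧ p5) → (¬p2 ∧ (p1 ∧ (¬p3 ∨ p3)))) ∨ (p1 ∧ ¬((p3 ∨ ¬p4) → (p4 ↔ ¬p4))))  //  p1.
  branch 1 (add ¬(((p1 ∧ p5) → (¬p2 ∧ (p1 ∧ (¬p3 ∨ p3)))) ∨ (p1 ∧ ¬((p3 ∨ ¬p4) → (p4 ↔ ¬p4))))):
    ¬(((p1 ∧ p5) → (¬p2 ∧ (p1 ∧ (¬p3 ∨ p3)))) ∨ (p1 ∧ ¬((p3 ∨ ¬p4) → (p4 ↔ ¬p4)))): α-rule — add ¬((p1 ∧ p5) → (¬p2 ∧ (p1 ∧ (¬p3 ∨ p3)))), ¬(p1 ∧ ¬((p3 ∨ ¬p4) → (p4 ↔ ¬p4))).
    ¬((p1 ∧ p5) → (¬p2 ∧ (p1 ∧ (¬p3 ∨ p3)))): α-rule — add (p1 ∧ p5), ¬(¬p2 ∧ (p1 ∧ (¬p3 ∨ p3))).
    (p1 ∧ p5): α-rule — add p1, p5.
    ¬(p1 ∧ ¬((p3 ∨ ¬p4) → (p4 ↔ ¬p4))): β-rule — branch into ¬p1  //  ¬¬((p3 ∨ ¬p4) → (p4 ↔ ¬p4)).
      branch 1.1 (add ¬p1):
        × closes — contains both p1 and ¬p1.
      branch 1.2 (add ¬¬((p3 ∨ ¬p4) → (p4 ↔ ¬p4))):
        ¬(¬p2 ∧ (p1 ∧ (¬p3 ∨ p3))): β-rule — branch into ¬¬p2  //  ¬(p1 ∧ (¬p3 ∨ p3)).
          branch 1.2.1 (add ¬¬p2):
            ¬¬((p3 ∨ ¬p4) → (p4 ↔ ¬p4)): β-rule — branch into ¬(p3 ∨ ¬p4)  //  (p4 ↔ ¬p4).
              branch 1.2.1.1 (add ¬(p3 ∨ ¬p4)):
                ¬(p3 ∨ ¬p4): α-rule — add ¬p3, ¬¬p4.
                ○ open, literals {p1=true, p2=true, p3=false, p4=true, p5=true}.
              branch 1.2.1.2 (add (p4 ↔ ¬p4)):
                (p4 ↔ ¬p4): β-rule — branch into p4, ¬p4  //  ¬p4, ¬¬p4.
                  branch 1.2.1.2.1 (add p4, ¬p4):
                    × closes — contains both p4 and ¬p4.
                  branch 1.2.1.2.2 (add ¬p4, ¬¬p4):
                    × closes — contains both p4 and ¬p4.
          branch 1.2.2 (add ¬(p1 ∧ (¬p3 ∨ p3))):
            ¬¬((p3 ∨ ¬p4) → (p4 ↔ ¬p4)): β-rule — branch into ¬(p3 ∨ ¬p4)  //  (p4 ↔ ¬p4).
              branch 1.2.2.1 (add ¬(p3 ∨ ¬p4)):
                ¬(p3 ∨ ¬p4): α-rule — add ¬p3, ¬¬p4.
                ¬(p1 ∧ (¬p3 ∨ p3)): β-rule — branch into ¬p1  //  ¬(¬p3 ∨ p3).
                  branch 1.2.2.1.1 (add ¬p1):
                    × closes — contains both p1 and ¬p1.
                  branch 1.2.2.1.2 (add ¬(¬p3 ∨ p3)):
                    ¬(¬p3 ∨ p3): α-rule — add ¬¬p3, ¬p3.
                    × closes — contains both p3 and ¬p3.
              branch 1.2.2.2 (add (p4 ↔ ¬p4)):
                ¬(p1 ∧ (¬p3 ∨ p3)): β-rule — branch into ¬p1  //  ¬(¬p3 ∨ p3).
                  branch 1.2.2.2.1 (add ¬p1):
                    × closes — contains both p1 and ¬p1.
                  branch 1.2.2.2.2 (add ¬(¬p3 ∨ p3)):
                    ¬(¬p3 ∨ p3): α-rule — add ¬¬p3, ¬p3.
                    × closes — contains both p3 and ¬p3.
  branch 2 (add p1):
    ○ open, literals {p1=true}.
7 branches closed, 2 open.
Each open branch fixes some atoms; the unmentioned ones are free. Counting distinct full assignments: branch {p1=true, p2=true, p3=false, p4=true, p5=true} (none free) contributes 1 new; branch {p1=true} (p2, p3, p4, p5) contributes 15 new. Total: 16.

16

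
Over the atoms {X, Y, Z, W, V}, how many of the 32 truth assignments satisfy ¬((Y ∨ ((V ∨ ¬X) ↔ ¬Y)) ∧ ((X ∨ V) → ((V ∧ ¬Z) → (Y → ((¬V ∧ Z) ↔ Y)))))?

8

Initial set: {¬((Y ∨ ((V ∨ ¬X) ↔ ¬Y)) ∧ ((X ∨ V) → ((V ∧ ¬Z) → (Y → ((¬V ∧ Z) ↔ Y)))))}.
¬((Y ∨ ((V ∨ ¬X) ↔ ¬Y)) ∧ ((X ∨ V) → ((V ∧ ¬Z) → (Y → ((¬V ∧ Z) ↔ Y))))): β-rule — branch into ¬(Y ∨ ((V ∨ ¬X) ↔ ¬Y))  //  ¬((X ∨ V) → ((V ∧ ¬Z) → (Y → ((¬V ∧ Z) ↔ Y)))).
  branch 1 (add ¬(Y ∨ ((V ∨ ¬X) ↔ ¬Y))):
    ¬(Y ∨ ((V ∨ ¬X) ↔ ¬Y)): α-rule — add ¬Y, ¬((V ∨ ¬X) ↔ ¬Y).
    ¬((V ∨ ¬X) ↔ ¬Y): β-rule — branch into (V ∨ ¬X), ¬¬Y  //  ¬(V ∨ ¬X), ¬Y.
      branch 1.1 (add (V ∨ ¬X), ¬¬Y):
        × closes — contains both Y and ¬Y.
      branch 1.2 (add ¬(V ∨ ¬X), ¬Y):
        ¬(V ∨ ¬X): α-rule — add ¬V, ¬¬X.
        ○ open, literals {V=F, X=T, Y=F}.
  branch 2 (add ¬((X ∨ V) → ((V ∧ ¬Z) → (Y → ((¬V ∧ Z) ↔ Y))))):
    ¬((X ∨ V) → ((V ∧ ¬Z) → (Y → ((¬V ∧ Z) ↔ Y)))): α-rule — add (X ∨ V), ¬((V ∧ ¬Z) → (Y → ((¬V ∧ Z) ↔ Y))).
    ¬((V ∧ ¬Z) → (Y → ((¬V ∧ Z) ↔ Y))): α-rule — add (V ∧ ¬Z), ¬(Y → ((¬V ∧ Z) ↔ Y)).
    (V ∧ ¬Z): α-rule — add V, ¬Z.
    ¬(Y → ((¬V ∧ Z) ↔ Y)): α-rule — add Y, ¬((¬V ∧ Z) ↔ Y).
    (X ∨ V): β-rule — branch into X  //  V.
      branch 2.1 (add X):
        ¬((¬V ∧ Z) ↔ Y): β-rule — branch into (¬V ∧ Z), ¬Y  //  ¬(¬V ∧ Z), Y.
          branch 2.1.1 (add (¬V ∧ Z), ¬Y):
            × closes — contains both Y and ¬Y.
          branch 2.1.2 (add ¬(¬V ∧ Z), Y):
            ¬(¬V ∧ Z): β-rule — branch into ¬¬V  //  ¬Z.
              branch 2.1.2.1 (add ¬¬V):
                ○ open, literals {V=T, X=T, Y=T, Z=F}.
              branch 2.1.2.2 (add ¬Z):
                ○ open, literals {V=T, X=T, Y=T, Z=F}.
      branch 2.2 (add V):
        ¬((¬V ∧ Z) ↔ Y): β-rule — branch into (¬V ∧ Z), ¬Y  //  ¬(¬V ∧ Z), Y.
          branch 2.2.1 (add (¬V ∧ Z), ¬Y):
            × closes — contains both Y and ¬Y.
          branch 2.2.2 (add ¬(¬V ∧ Z), Y):
            ¬(¬V ∧ Z): β-rule — branch into ¬¬V  //  ¬Z.
              branch 2.2.2.1 (add ¬¬V):
                ○ open, literals {V=T, Y=T, Z=F}.
              branch 2.2.2.2 (add ¬Z):
                ○ open, literals {V=T, Y=T, Z=F}.
3 branches closed, 5 open.
Each open branch fixes some atoms; the unmentioned ones are free. Counting distinct full assignments: branch {V=F, X=T, Y=F} (Z, W) contributes 4 new; branch {V=T, X=T, Y=T, Z=F} (W) contributes 2 new; branch {V=T, X=T, Y=T, Z=F} (W) contributes 0 new; branch {V=T, Y=T, Z=F} (X, W) contributes 2 new; branch {V=T, Y=T, Z=F} (X, W) contributes 0 new. Total: 8.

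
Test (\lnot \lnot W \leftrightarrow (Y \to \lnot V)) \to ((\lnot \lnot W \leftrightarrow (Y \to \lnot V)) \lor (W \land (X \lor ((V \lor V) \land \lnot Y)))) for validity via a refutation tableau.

Assume the negation and expand:
Initial set: {\lnot ((\lnot \lnot W \leftrightarrow (Y \to \lnot V)) \to ((\lnot \lnot W \leftrightarrow (Y \to \lnot V)) \lor (W \land (X \lor ((V \lor V) \land \lnot Y)))))}.
\lnot ((\lnot \lnot W \leftrightarrow (Y \to \lnot V)) \to ((\lnot \lnot W \leftrightarrow (Y \to \lnot V)) \lor (W \land (X \lor ((V \lor V) \land \lnot Y))))): α-rule — add (\lnot \lnot W \leftrightarrow (Y \to \lnot V)), \lnot ((\lnot \lnot W \leftrightarrow (Y \to \lnot V)) \lor (W \land (X \lor ((V \lor V) \land \lnot Y)))).
\lnot ((\lnot \lnot W \leftrightarrow (Y \to \lnot V)) \lor (W \land (X \lor ((V \lor V) \land \lnot Y)))): α-rule — add \lnot (\lnot \lnot W \leftrightarrow (Y \to \lnot V)), \lnot (W \land (X \lor ((V \lor V) \land \lnot Y))).
(\lnot \lnot W \leftrightarrow (Y \to \lnot V)): β-rule — branch into \lnot \lnot W, (Y \to \lnot V)  //  \lnot \lnot \lnot W, \lnot (Y \to \lnot V).
  branch 1 (add \lnot \lnot W, (Y \to \lnot V)):
    \lnot \lnot W: drop double negation, giving W.
    \lnot (\lnot \lnot W \leftrightarrow (Y \to \lnot V)): β-rule — branch into \lnot \lnot W, \lnot (Y \to \lnot V)  //  \lnot \lnot \lnot W, (Y \to \lnot V).
      branch 1.1 (add \lnot \lnot W, \lnot (Y \to \lnot V)):
        \lnot \lnot W: drop double negation, giving W.
        \lnot (Y \to \lnot V): α-rule — add Y, \lnot \lnot V.
        \lnot (W \land (X \lor ((V \lor V) \land \lnot Y))): β-rule — branch into \lnot W  //  \lnot (X \lor ((V \lor V) \land \lnot Y)).
          branch 1.1.1 (add \lnot W):
            × closes — contains both W and \lnot W.
          branch 1.1.2 (add \lnot (X \lor ((V \lor V) \land \lnot Y))):
            \lnot (X \lor ((V \lor V) \land \lnot Y)): α-rule — add \lnot X, \lnot ((V \lor V) \land \lnot Y).
            (Y \to \lnot V): β-rule — branch into \lnot Y  //  \lnot V.
              branch 1.1.2.1 (add \lnot Y):
                × closes — contains both Y and \lnot Y.
              branch 1.1.2.2 (add \lnot V):
                × closes — contains both V and \lnot V.
      branch 1.2 (add \lnot \lnot \lnot W, (Y \to \lnot V)):
        \lnot \lnot \lnot W: drop double negation, giving \lnot W.
        × closes — contains both W and \lnot W.
  branch 2 (add \lnot \lnot \lnot W, \lnot (Y \to \lnot V)):
    \lnot \lnot \lnot W: drop double negation, giving \lnot W.
    \lnot (Y \to \lnot V): α-rule — add Y, \lnot \lnot V.
    \lnot (\lnot \lnot W \leftrightarrow (Y \to \lnot V)): β-rule — branch into \lnot \lnot W, \lnot (Y \to \lnot V)  //  \lnot \lnot \lnot W, (Y \to \lnot V).
      branch 2.1 (add \lnot \lnot W, \lnot (Y \to \lnot V)):
        \lnot \lnot W: drop double negation, giving W.
        × closes — contains both W and \lnot W.
      branch 2.2 (add \lnot \lnot \lnot W, (Y \to \lnot V)):
        \lnot \lnot \lnot W: drop double negation, giving \lnot W.
        \lnot (W \land (X \lor ((V \lor V) \land \lnot Y))): β-rule — branch into \lnot W  //  \lnot (X \lor ((V \lor V) \land \lnot Y)).
          branch 2.2.1 (add \lnot W):
            (Y \to \lnot V): β-rule — branch into \lnot Y  //  \lnot V.
              branch 2.2.1.1 (add \lnot Y):
                × closes — contains both Y and \lnot Y.
              branch 2.2.1.2 (add \lnot V):
                × closes — contains both V and \lnot V.
          branch 2.2.2 (add \lnot (X \lor ((V \lor V) \land \lnot Y))):
            \lnot (X \lor ((V \lor V) \land \lnot Y)): α-rule — add \lnot X, \lnot ((V \lor V) \land \lnot Y).
            (Y \to \lnot V): β-rule — branch into \lnot Y  //  \lnot V.
              branch 2.2.2.1 (add \lnot Y):
                × closes — contains both Y and \lnot Y.
              branch 2.2.2.2 (add \lnot V):
                × closes — contains both V and \lnot V.
All 9 branches close.
Every branch closed, so the negation is unsatisfiable and the formula is valid.

Valid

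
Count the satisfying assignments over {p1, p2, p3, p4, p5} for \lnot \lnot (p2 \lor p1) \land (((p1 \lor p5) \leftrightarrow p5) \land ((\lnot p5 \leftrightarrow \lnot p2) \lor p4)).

12

Initial set: {(\lnot \lnot (p2 \lor p1) \land (((p1 \lor p5) \leftrightarrow p5) \land ((\lnot p5 \leftrightarrow \lnot p2) \lor p4)))}.
(\lnot \lnot (p2 \lor p1) \land (((p1 \lor p5) \leftrightarrow p5) \land ((\lnot p5 \leftrightarrow \lnot p2) \lor p4))): α-rule — add \lnot \lnot (p2 \lor p1), (((p1 \lor p5) \leftrightarrow p5) \land ((\lnot p5 \leftrightarrow \lnot p2) \lor p4)).
\lnot \lnot (p2 \lor p1): drop double negation, giving (p2 \lor p1).
(((p1 \lor p5) \leftrightarrow p5) \land ((\lnot p5 \leftrightarrow \lnot p2) \lor p4)): α-rule — add ((p1 \lor p5) \leftrightarrow p5), ((\lnot p5 \leftrightarrow \lnot p2) \lor p4).
(p2 \lor p1): β-rule — branch into p2  //  p1.
  branch 1 (add p2):
    ((p1 \lor p5) \leftrightarrow p5): β-rule — branch into (p1 \lor p5), p5  //  \lnot (p1 \lor p5), \lnot p5.
      branch 1.1 (add (p1 \lor p5), p5):
        ((\lnot p5 \leftrightarrow \lnot p2) \lor p4): β-rule — branch into (\lnot p5 \leftrightarrow \lnot p2)  //  p4.
          branch 1.1.1 (add (\lnot p5 \leftrightarrow \lnot p2)):
            (p1 \lor p5): β-rule — branch into p1  //  p5.
              branch 1.1.1.1 (add p1):
                (\lnot p5 \leftrightarrow \lnot p2): β-rule — branch into \lnot p5, \lnot p2  //  \lnot \lnot p5, \lnot \lnot p2.
                  branch 1.1.1.1.1 (add \lnot p5, \lnot p2):
                    × closes — contains both p5 and \lnot p5.
                  branch 1.1.1.1.2 (add \lnot \lnot p5, \lnot \lnot p2):
                    ○ open, literals {p1=1, p2=1, p5=1}.
              branch 1.1.1.2 (add p5):
                (\lnot p5 \leftrightarrow \lnot p2): β-rule — branch into \lnot p5, \lnot p2  //  \lnot \lnot p5, \lnot \lnot p2.
                  branch 1.1.1.2.1 (add \lnot p5, \lnot p2):
                    × closes — contains both p5 and \lnot p5.
                  branch 1.1.1.2.2 (add \lnot \lnot p5, \lnot \lnot p2):
                    ○ open, literals {p2=1, p5=1}.
          branch 1.1.2 (add p4):
            (p1 \lor p5): β-rule — branch into p1  //  p5.
              branch 1.1.2.1 (add p1):
                ○ open, literals {p1=1, p2=1, p4=1, p5=1}.
              branch 1.1.2.2 (add p5):
                ○ open, literals {p2=1, p4=1, p5=1}.
      branch 1.2 (add \lnot (p1 \lor p5), \lnot p5):
        \lnot (p1 \lor p5): α-rule — add \lnot p1, \lnot p5.
        ((\lnot p5 \leftrightarrow \lnot p2) \lor p4): β-rule — branch into (\lnot p5 \leftrightarrow \lnot p2)  //  p4.
          branch 1.2.1 (add (\lnot p5 \leftrightarrow \lnot p2)):
            (\lnot p5 \leftrightarrow \lnot p2): β-rule — branch into \lnot p5, \lnot p2  //  \lnot \lnot p5, \lnot \lnot p2.
              branch 1.2.1.1 (add \lnot p5, \lnot p2):
                × closes — contains both p2 and \lnot p2.
              branch 1.2.1.2 (add \lnot \lnot p5, \lnot \lnot p2):
                × closes — contains both p5 and \lnot p5.
          branch 1.2.2 (add p4):
            ○ open, literals {p1=0, p2=1, p4=1, p5=0}.
  branch 2 (add p1):
    ((p1 \lor p5) \leftrightarrow p5): β-rule — branch into (p1 \lor p5), p5  //  \lnot (p1 \lor p5), \lnot p5.
      branch 2.1 (add (p1 \lor p5), p5):
        ((\lnot p5 \leftrightarrow \lnot p2) \lor p4): β-rule — branch into (\lnot p5 \leftrightarrow \lnot p2)  //  p4.
          branch 2.1.1 (add (\lnot p5 \leftrightarrow \lnot p2)):
            (p1 \lor p5): β-rule — branch into p1  //  p5.
              branch 2.1.1.1 (add p1):
                (\lnot p5 \leftrightarrow \lnot p2): β-rule — branch into \lnot p5, \lnot p2  //  \lnot \lnot p5, \lnot \lnot p2.
                  branch 2.1.1.1.1 (add \lnot p5, \lnot p2):
                    × closes — contains both p5 and \lnot p5.
                  branch 2.1.1.1.2 (add \lnot \lnot p5, \lnot \lnot p2):
                    ○ open, literals {p1=1, p2=1, p5=1}.
              branch 2.1.1.2 (add p5):
                (\lnot p5 \leftrightarrow \lnot p2): β-rule — branch into \lnot p5, \lnot p2  //  \lnot \lnot p5, \lnot \lnot p2.
                  branch 2.1.1.2.1 (add \lnot p5, \lnot p2):
                    × closes — contains both p5 and \lnot p5.
                  branch 2.1.1.2.2 (add \lnot \lnot p5, \lnot \lnot p2):
                    ○ open, literals {p1=1, p2=1, p5=1}.
          branch 2.1.2 (add p4):
            (p1 \lor p5): β-rule — branch into p1  //  p5.
              branch 2.1.2.1 (add p1):
                ○ open, literals {p1=1, p4=1, p5=1}.
              branch 2.1.2.2 (add p5):
                ○ open, literals {p1=1, p4=1, p5=1}.
      branch 2.2 (add \lnot (p1 \lor p5), \lnot p5):
        \lnot (p1 \lor p5): α-rule — add \lnot p1, \lnot p5.
        × closes — contains both p1 and \lnot p1.
7 branches closed, 9 open.
Each open branch fixes some atoms; the unmentioned ones are free. Counting distinct full assignments: branch {p1=1, p2=1, p5=1} (p3, p4) contributes 4 new; branch {p2=1, p5=1} (p1, p3, p4) contributes 4 new; branch {p1=1, p2=1, p4=1, p5=1} (p3) contributes 0 new; branch {p2=1, p4=1, p5=1} (p1, p3) contributes 0 new; branch {p1=0, p2=1, p4=1, p5=0} (p3) contributes 2 new; branch {p1=1, p2=1, p5=1} (p3, p4) contributes 0 new; branch {p1=1, p2=1, p5=1} (p3, p4) contributes 0 new; branch {p1=1, p4=1, p5=1} (p2, p3) contributes 2 new; branch {p1=1, p4=1, p5=1} (p2, p3) contributes 0 new. Total: 12.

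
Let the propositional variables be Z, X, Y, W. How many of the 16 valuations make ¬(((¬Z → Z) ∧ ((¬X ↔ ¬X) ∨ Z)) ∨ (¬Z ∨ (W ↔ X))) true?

Initial set: {T ¬(((¬Z → Z) ∧ ((¬X ↔ ¬X) ∨ Z)) ∨ (¬Z ∨ (W ↔ X)))}.
T ¬(((¬Z → Z) ∧ ((¬X ↔ ¬X) ∨ Z)) ∨ (¬Z ∨ (W ↔ X))): α-rule — add F ((¬Z → Z) ∧ ((¬X ↔ ¬X) ∨ Z)), F (¬Z ∨ (W ↔ X)).
F (¬Z ∨ (W ↔ X)): α-rule — add F ¬Z, F (W ↔ X).
F ((¬Z → Z) ∧ ((¬X ↔ ¬X) ∨ Z)): β-rule — branch into F (¬Z → Z)  //  F ((¬X ↔ ¬X) ∨ Z).
  branch 1 (add F (¬Z → Z)):
    F (¬Z → Z): α-rule — add T ¬Z, F Z.
    × closes — contains both Z and ¬Z.
  branch 2 (add F ((¬X ↔ ¬X) ∨ Z)):
    F ((¬X ↔ ¬X) ∨ Z): α-rule — add F (¬X ↔ ¬X), F Z.
    × closes — contains both Z and ¬Z.
All 2 branches close.
No open branches: the formula has 0 satisfying assignments.

0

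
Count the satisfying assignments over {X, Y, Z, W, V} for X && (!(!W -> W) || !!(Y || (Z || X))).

Initial set: {T (X && (!(!W -> W) || !!(Y || (Z || X))))}.
T (X && (!(!W -> W) || !!(Y || (Z || X)))): α-rule — add T X, T (!(!W -> W) || !!(Y || (Z || X))).
T (!(!W -> W) || !!(Y || (Z || X))): β-rule — branch into T !(!W -> W)  //  T !!(Y || (Z || X)).
  branch 1 (add T !(!W -> W)):
    T !(!W -> W): α-rule — add T !W, F W.
    ○ open, literals {W=F, X=T}.
  branch 2 (add T !!(Y || (Z || X))):
    T !!(Y || (Z || X)): drop double negation, giving T (Y || (Z || X)).
    T (Y || (Z || X)): β-rule — branch into T Y  //  T (Z || X).
      branch 2.1 (add T Y):
        ○ open, literals {X=T, Y=T}.
      branch 2.2 (add T (Z || X)):
        T (Z || X): β-rule — branch into T Z  //  T X.
          branch 2.2.1 (add T Z):
            ○ open, literals {X=T, Z=T}.
          branch 2.2.2 (add T X):
            ○ open, literals {X=T}.
0 branches closed, 4 open.
Each open branch fixes some atoms; the unmentioned ones are free. Counting distinct full assignments: branch {W=F, X=T} (Y, Z, V) contributes 8 new; branch {X=T, Y=T} (Z, W, V) contributes 4 new; branch {X=T, Z=T} (Y, W, V) contributes 2 new; branch {X=T} (Y, Z, W, V) contributes 2 new. Total: 16.

16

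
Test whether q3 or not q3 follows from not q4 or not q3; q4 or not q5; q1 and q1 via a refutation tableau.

Initial set: {(not q4 or not q3); (q4 or not q5); (q1 and q1); not (q3 or not q3)}.
(q1 and q1): α-rule — add q1, q1.
not (q3 or not q3): α-rule — add not q3, not not q3.
× closes — contains both q3 and not q3.
All 1 branch closes.
Every branch closed, so the premises entail the conclusion.

Yes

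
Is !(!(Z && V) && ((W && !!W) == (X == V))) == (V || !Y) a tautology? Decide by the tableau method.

Not valid

Assume the negation and expand:
Initial set: {!(!(!(Z && V) && ((W && !!W) == (X == V))) == (V || !Y))}.
!(!(!(Z && V) && ((W && !!W) == (X == V))) == (V || !Y)): β-rule — branch into !(!(Z && V) && ((W && !!W) == (X == V))), !(V || !Y)  //  !!(!(Z && V) && ((W && !!W) == (X == V))), (V || !Y).
  branch 1 (add !(!(Z && V) && ((W && !!W) == (X == V))), !(V || !Y)):
    !(V || !Y): α-rule — add !V, !!Y.
    !(!(Z && V) && ((W && !!W) == (X == V))): β-rule — branch into !!(Z && V)  //  !((W && !!W) == (X == V)).
      branch 1.1 (add !!(Z && V)):
        !!(Z && V): α-rule — add Z, V.
        × closes — contains both V and !V.
      branch 1.2 (add !((W && !!W) == (X == V))):
        !((W && !!W) == (X == V)): β-rule — branch into (W && !!W), !(X == V)  //  !(W && !!W), (X == V).
          branch 1.2.1 (add (W && !!W), !(X == V)):
            (W && !!W): α-rule — add W, !!W.
            !!W: drop double negation, giving W.
            !(X == V): β-rule — branch into X, !V  //  !X, V.
              branch 1.2.1.1 (add X, !V):
                ○ open, literals {V=0, W=1, X=1, Y=1}.
              branch 1.2.1.2 (add !X, V):
                × closes — contains both V and !V.
          branch 1.2.2 (add !(W && !!W), (X == V)):
            !(W && !!W): β-rule — branch into !W  //  !!!W.
              branch 1.2.2.1 (add !W):
                (X == V): β-rule — branch into X, V  //  !X, !V.
                  branch 1.2.2.1.1 (add X, V):
                    × closes — contains both V and !V.
                  branch 1.2.2.1.2 (add !X, !V):
                    ○ open, literals {V=0, W=0, X=0, Y=1}.
              branch 1.2.2.2 (add !!!W):
                !!!W: drop double negation, giving !W.
                (X == V): β-rule — branch into X, V  //  !X, !V.
                  branch 1.2.2.2.1 (add X, V):
                    × closes — contains both V and !V.
                  branch 1.2.2.2.2 (add !X, !V):
                    ○ open, literals {V=0, W=0, X=0, Y=1}.
  branch 2 (add !!(!(Z && V) && ((W && !!W) == (X == V))), (V || !Y)):
    !!(!(Z && V) && ((W && !!W) == (X == V))): α-rule — add !(Z && V), ((W && !!W) == (X == V)).
    (V || !Y): β-rule — branch into V  //  !Y.
      branch 2.1 (add V):
        !(Z && V): β-rule — branch into !Z  //  !V.
          branch 2.1.1 (add !Z):
            ((W && !!W) == (X == V)): β-rule — branch into (W && !!W), (X == V)  //  !(W && !!W), !(X == V).
              branch 2.1.1.1 (add (W && !!W), (X == V)):
                (W && !!W): α-rule — add W, !!W.
                !!W: drop double negation, giving W.
                (X == V): β-rule — branch into X, V  //  !X, !V.
                  branch 2.1.1.1.1 (add X, V):
                    ○ open, literals {V=1, W=1, X=1, Z=0}.
                  branch 2.1.1.1.2 (add !X, !V):
                    × closes — contains both V and !V.
              branch 2.1.1.2 (add !(W && !!W), !(X == V)):
                !(W && !!W): β-rule — branch into !W  //  !!!W.
                  branch 2.1.1.2.1 (add !W):
                    !(X == V): β-rule — branch into X, !V  //  !X, V.
                      branch 2.1.1.2.1.1 (add X, !V):
                        × closes — contains both V and !V.
                      branch 2.1.1.2.1.2 (add !X, V):
                        ○ open, literals {V=1, W=0, X=0, Z=0}.
                  branch 2.1.1.2.2 (add !!!W):
                    !!!W: drop double negation, giving !W.
                    !(X == V): β-rule — branch into X, !V  //  !X, V.
                      branch 2.1.1.2.2.1 (add X, !V):
                        × closes — contains both V and !V.
                      branch 2.1.1.2.2.2 (add !X, V):
                        ○ open, literals {V=1, W=0, X=0, Z=0}.
          branch 2.1.2 (add !V):
            × closes — contains both V and !V.
      branch 2.2 (add !Y):
        !(Z && V): β-rule — branch into !Z  //  !V.
          branch 2.2.1 (add !Z):
            ((W && !!W) == (X == V)): β-rule — branch into (W && !!W), (X == V)  //  !(W && !!W), !(X == V).
              branch 2.2.1.1 (add (W && !!W), (X == V)):
                (W && !!W): α-rule — add W, !!W.
                !!W: drop double negation, giving W.
                (X == V): β-rule — branch into X, V  //  !X, !V.
                  branch 2.2.1.1.1 (add X, V):
                    ○ open, literals {V=1, W=1, X=1, Y=0, Z=0}.
                  branch 2.2.1.1.2 (add !X, !V):
                    ○ open, literals {V=0, W=1, X=0, Y=0, Z=0}.
              branch 2.2.1.2 (add !(W && !!W), !(X == V)):
                !(W && !!W): β-rule — branch into !W  //  !!!W.
                  branch 2.2.1.2.1 (add !W):
                    !(X == V): β-rule — branch into X, !V  //  !X, V.
                      branch 2.2.1.2.1.1 (add X, !V):
                        ○ open, literals {V=0, W=0, X=1, Y=0, Z=0}.
                      branch 2.2.1.2.1.2 (add !X, V):
                        ○ open, literals {V=1, W=0, X=0, Y=0, Z=0}.
                  branch 2.2.1.2.2 (add !!!W):
                    !!!W: drop double negation, giving !W.
                    !(X == V): β-rule — branch into X, !V  //  !X, V.
                      branch 2.2.1.2.2.1 (add X, !V):
                        ○ open, literals {V=0, W=0, X=1, Y=0, Z=0}.
                      branch 2.2.1.2.2.2 (add !X, V):
                        ○ open, literals {V=1, W=0, X=0, Y=0, Z=0}.
          branch 2.2.2 (add !V):
            ((W && !!W) == (X == V)): β-rule — branch into (W && !!W), (X == V)  //  !(W && !!W), !(X == V).
              branch 2.2.2.1 (add (W && !!W), (X == V)):
                (W && !!W): α-rule — add W, !!W.
                !!W: drop double negation, giving W.
                (X == V): β-rule — branch into X, V  //  !X, !V.
                  branch 2.2.2.1.1 (add X, V):
                    × closes — contains both V and !V.
                  branch 2.2.2.1.2 (add !X, !V):
                    ○ open, literals {V=0, W=1, X=0, Y=0}.
              branch 2.2.2.2 (add !(W && !!W), !(X == V)):
                !(W && !!W): β-rule — branch into !W  //  !!!W.
                  branch 2.2.2.2.1 (add !W):
                    !(X == V): β-rule — branch into X, !V  //  !X, V.
                      branch 2.2.2.2.1.1 (add X, !V):
                        ○ open, literals {V=0, W=0, X=1, Y=0}.
                      branch 2.2.2.2.1.2 (add !X, V):
                        × closes — contains both V and !V.
                  branch 2.2.2.2.2 (add !!!W):
                    !!!W: drop double negation, giving !W.
                    !(X == V): β-rule — branch into X, !V  //  !X, V.
                      branch 2.2.2.2.2.1 (add X, !V):
                        ○ open, literals {V=0, W=0, X=1, Y=0}.
                      branch 2.2.2.2.2.2 (add !X, V):
                        × closes — contains both V and !V.
11 branches closed, 15 open.
An open branch gives a countermodel: V=0, W=1, X=1, Y=1 (unmentioned atoms arbitrary); under it the original formula is false.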